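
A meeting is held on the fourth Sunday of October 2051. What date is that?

October 1, 2051 is a Sunday.
The first Sunday is therefore October 1 (same day).
The fourth Sunday is 1 + 3×7 = October 22.

October 22, 2051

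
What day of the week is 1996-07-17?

Doomsday rule: the anchor day for the 1900s is Wednesday. For year 96: 96÷12 = 8 r 0, and 0÷4 = 0, so 8+0+0 = 8.
Wednesday + 8 ≡ Thursday — that's 1996's doomsday.
In July the doomsday date is Jul 11.
Jul 17 is 6 days after Jul 11; 6 mod 7 = 6, so Thursday + 6 = Wednesday.

Wednesday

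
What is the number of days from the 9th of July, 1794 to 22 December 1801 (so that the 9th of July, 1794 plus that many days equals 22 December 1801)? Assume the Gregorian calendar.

Jul 9, 1794 → Jul 9, 1795: 365 days.
Jul 9, 1795 → Jul 9, 1796: 366 days (Feb 29, 1796 is in that span).
Jul 9, 1796 → Jul 9, 1797: 365 days.
Jul 9, 1797 → Jul 9, 1798: 365 days.
Jul 9, 1798 → Jul 9, 1799: 365 days.
Jul 9, 1799 → Jul 9, 1800: 365 days.
Jul 9, 1800 → Jul 9, 1801: 365 days.
Jul 9, 1801 → Aug 9, 1801: 31 days (July has 31).
Aug 9, 1801 → Sep 9, 1801: 31 days (August has 31).
Sep 9, 1801 → Oct 9, 1801: 30 days (September has 30).
Oct 9, 1801 → Nov 9, 1801: 31 days (October has 31).
Nov 9, 1801 → Dec 9, 1801: 30 days (November has 30).
Dec 9, 1801 → Dec 22, 1801: 13 days.
Total: 2722 days.

2722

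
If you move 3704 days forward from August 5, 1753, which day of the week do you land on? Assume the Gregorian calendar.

Aug 5, 1753 is a Sunday.
3704 mod 7 = 1, so 3704 days after a Sunday is Sunday + 1 = Monday.

Monday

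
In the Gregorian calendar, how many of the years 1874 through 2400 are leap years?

128

Multiples of 4 in [1874,2400]: 132.
Of those, multiples of 100: 6 (not leap unless ÷400).
Multiples of 400: 2.
Leap years = 132 − 6 + 2 = 128.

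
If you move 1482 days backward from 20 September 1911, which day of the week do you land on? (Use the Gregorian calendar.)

Friday

Sep 20, 1911 is a Wednesday.
1482 mod 7 = 5, so 1482 days before a Wednesday is Wednesday − 5 = Friday.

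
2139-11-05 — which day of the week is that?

Doomsday rule: the anchor day for the 2100s is Sunday. For year 39: 39÷12 = 3 r 3, and 3÷4 = 0, so 3+3+0 = 6.
Sunday + 6 ≡ Saturday — that's 2139's doomsday.
In November the doomsday date is Nov 7.
Nov 5 is 2 days before Nov 7; 2 mod 7 = 2, so Saturday − 2 = Thursday.

Thursday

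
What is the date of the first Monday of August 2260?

August 1, 2260 is a Wednesday.
The first Monday is therefore August 6 (5 days later).

August 6, 2260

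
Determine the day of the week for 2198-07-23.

Doomsday rule: the anchor day for the 2100s is Sunday. For year 98: 98÷12 = 8 r 2, and 2÷4 = 0, so 8+2+0 = 10.
Sunday + 10 ≡ Wednesday — that's 2198's doomsday.
In July the doomsday date is Jul 11.
Jul 23 is 12 days after Jul 11; 12 mod 7 = 5, so Wednesday + 5 = Monday.

Monday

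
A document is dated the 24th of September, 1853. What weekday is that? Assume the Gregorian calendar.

Doomsday rule: the anchor day for the 1800s is Friday. For year 53: 53÷12 = 4 r 5, and 5÷4 = 1, so 4+5+1 = 10.
Friday + 10 ≡ Monday — that's 1853's doomsday.
In September the doomsday date is Sep 5.
Sep 24 is 19 days after Sep 5; 19 mod 7 = 5, so Monday + 5 = Saturday.

Saturday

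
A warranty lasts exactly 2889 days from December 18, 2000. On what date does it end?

+365 (one year) → Dec 18, 2001 (2524 left).
+365 (one year) → Dec 18, 2002 (2159 left).
+365 (one year) → Dec 18, 2003 (1794 left).
+366 (one year; includes Feb 29, 2004) → Dec 18, 2004 (1428 left).
+365 (one year) → Dec 18, 2005 (1063 left).
+365 (one year) → Dec 18, 2006 (698 left).
+365 (one year) → Dec 18, 2007 (333 left).
Dec has 31 days: +14 → Jan 1, 2008 (319 left).
Jan has 31 days: +31 → Feb 1, 2008 (288 left).
Feb has 29 days: +29 → Mar 1, 2008 (259 left).
Mar has 31 days: +31 → Apr 1, 2008 (228 left).
Apr has 30 days: +30 → May 1, 2008 (198 left).
May has 31 days: +31 → Jun 1, 2008 (167 left).
Jun has 30 days: +30 → Jul 1, 2008 (137 left).
Jul has 31 days: +31 → Aug 1, 2008 (106 left).
Aug has 31 days: +31 → Sep 1, 2008 (75 left).
Sep has 30 days: +30 → Oct 1, 2008 (45 left).
Oct has 31 days: +31 → Nov 1, 2008 (14 left).
+14 → Nov 15, 2008.

November 15, 2008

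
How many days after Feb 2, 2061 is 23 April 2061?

Feb 2, 2061 → Mar 2, 2061: 28 days (February has 28).
Mar 2, 2061 → Apr 2, 2061: 31 days (March has 31).
Apr 2, 2061 → Apr 23, 2061: 21 days.
Total: 80 days.

80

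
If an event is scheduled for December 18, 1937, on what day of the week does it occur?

Saturday

Doomsday rule: the anchor day for the 1900s is Wednesday. For year 37: 37÷12 = 3 r 1, and 1÷4 = 0, so 3+1+0 = 4.
Wednesday + 4 ≡ Sunday — that's 1937's doomsday.
In December the doomsday date is Dec 12.
Dec 18 is 6 days after Dec 12; 6 mod 7 = 6, so Sunday + 6 = Saturday.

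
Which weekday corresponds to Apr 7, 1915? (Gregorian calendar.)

January 1, 1915 is a Friday.
Jan 1, 1915 → Feb 1, 1915: 31 days (January has 31).
Feb 1, 1915 → Mar 1, 1915: 28 days (February has 28).
Mar 1, 1915 → Apr 1, 1915: 31 days (March has 31).
Apr 1, 1915 → Apr 7, 1915: 6 days.
Total: 96 days.
96 mod 7 = 5, so Friday + 5 = Wednesday.

Wednesday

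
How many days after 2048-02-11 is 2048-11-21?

284

Feb 11, 2048 → Mar 11, 2048: 29 days (February has 29).
Mar 11, 2048 → Apr 11, 2048: 31 days (March has 31).
Apr 11, 2048 → May 11, 2048: 30 days (April has 30).
May 11, 2048 → Jun 11, 2048: 31 days (May has 31).
Jun 11, 2048 → Jul 11, 2048: 30 days (June has 30).
Jul 11, 2048 → Aug 11, 2048: 31 days (July has 31).
Aug 11, 2048 → Sep 11, 2048: 31 days (August has 31).
Sep 11, 2048 → Oct 11, 2048: 30 days (September has 30).
Oct 11, 2048 → Nov 11, 2048: 31 days (October has 31).
Nov 11, 2048 → Nov 21, 2048: 10 days.
Total: 284 days.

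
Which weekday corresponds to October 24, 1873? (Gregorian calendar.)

January 1, 1873 is a Wednesday.
Jan 1, 1873 → Feb 1, 1873: 31 days (January has 31).
Feb 1, 1873 → Mar 1, 1873: 28 days (February has 28).
Mar 1, 1873 → Apr 1, 1873: 31 days (March has 31).
Apr 1, 1873 → May 1, 1873: 30 days (April has 30).
May 1, 1873 → Jun 1, 1873: 31 days (May has 31).
Jun 1, 1873 → Jul 1, 1873: 30 days (June has 30).
Jul 1, 1873 → Aug 1, 1873: 31 days (July has 31).
Aug 1, 1873 → Sep 1, 1873: 31 days (August has 31).
Sep 1, 1873 → Oct 1, 1873: 30 days (September has 30).
Oct 1, 1873 → Oct 24, 1873: 23 days.
Total: 296 days.
296 mod 7 = 2, so Wednesday + 2 = Friday.

Friday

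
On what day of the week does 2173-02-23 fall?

Doomsday rule: the anchor day for the 2100s is Sunday. For year 73: 73÷12 = 6 r 1, and 1÷4 = 0, so 6+1+0 = 7.
Sunday + 7 ≡ Sunday — that's 2173's doomsday.
In February the doomsday date is Feb 28 (2173 is not a leap year).
Feb 23 is 5 days before Feb 28; 5 mod 7 = 5, so Sunday − 5 = Tuesday.

Tuesday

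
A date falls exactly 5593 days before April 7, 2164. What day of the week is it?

First find the weekday of Apr 7, 2164. Doomsday rule: the anchor day for the 2100s is Sunday. For year 64: 64÷12 = 5 r 4, and 4÷4 = 1, so 5+4+1 = 10.
Sunday + 10 ≡ Wednesday — that's 2164's doomsday.
In April the doomsday date is Apr 4.
Apr 7 is 3 days after Apr 4; 3 mod 7 = 3, so Wednesday + 3 = Saturday.
5593 mod 7 = 0, so 5593 days before a Saturday is Saturday − 0 = Saturday.

Saturday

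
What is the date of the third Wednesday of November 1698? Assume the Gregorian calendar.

November 1, 1698 is a Saturday.
The first Wednesday is therefore November 5 (4 days later).
The third Wednesday is 5 + 2×7 = November 19.

November 19, 1698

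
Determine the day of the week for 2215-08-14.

Monday

January 1, 2215 is a Sunday.
Jan 1, 2215 → Feb 1, 2215: 31 days (January has 31).
Feb 1, 2215 → Mar 1, 2215: 28 days (February has 28).
Mar 1, 2215 → Apr 1, 2215: 31 days (March has 31).
Apr 1, 2215 → May 1, 2215: 30 days (April has 30).
May 1, 2215 → Jun 1, 2215: 31 days (May has 31).
Jun 1, 2215 → Jul 1, 2215: 30 days (June has 30).
Jul 1, 2215 → Aug 1, 2215: 31 days (July has 31).
Aug 1, 2215 → Aug 14, 2215: 13 days.
Total: 225 days.
225 mod 7 = 1, so Sunday + 1 = Monday.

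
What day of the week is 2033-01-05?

Wednesday

Doomsday rule: the anchor day for the 2000s is Tuesday. For year 33: 33÷12 = 2 r 9, and 9÷4 = 2, so 2+9+2 = 13.
Tuesday + 13 ≡ Monday — that's 2033's doomsday.
In January the doomsday date is Jan 3 (2033 is not a leap year).
Jan 5 is 2 days after Jan 3; 2 mod 7 = 2, so Monday + 2 = Wednesday.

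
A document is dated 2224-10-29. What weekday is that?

Friday

Doomsday rule: the anchor day for the 2200s is Friday. For year 24: 24÷12 = 2 r 0, and 0÷4 = 0, so 2+0+0 = 2.
Friday + 2 ≡ Sunday — that's 2224's doomsday.
In October the doomsday date is Oct 10.
Oct 29 is 19 days after Oct 10; 19 mod 7 = 5, so Sunday + 5 = Friday.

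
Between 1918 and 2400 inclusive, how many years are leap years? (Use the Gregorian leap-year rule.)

118

Multiples of 4 in [1918,2400]: 121.
Of those, multiples of 100: 5 (not leap unless ÷400).
Multiples of 400: 2.
Leap years = 121 − 5 + 2 = 118.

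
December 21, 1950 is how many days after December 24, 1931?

6937

Dec 24, 1931 → Dec 24, 1932: 366 days (Feb 29, 1932 is in that span).
Dec 24, 1932 → Dec 24, 1933: 365 days.
Dec 24, 1933 → Dec 24, 1934: 365 days.
Dec 24, 1934 → Dec 24, 1935: 365 days.
Dec 24, 1935 → Dec 24, 1936: 366 days (Feb 29, 1936 is in that span).
Dec 24, 1936 → Dec 24, 1937: 365 days.
Dec 24, 1937 → Dec 24, 1938: 365 days.
Dec 24, 1938 → Dec 24, 1939: 365 days.
Dec 24, 1939 → Dec 24, 1940: 366 days (Feb 29, 1940 is in that span).
Dec 24, 1940 → Dec 24, 1941: 365 days.
Dec 24, 1941 → Dec 24, 1942: 365 days.
Dec 24, 1942 → Dec 24, 1943: 365 days.
Dec 24, 1943 → Dec 24, 1944: 366 days (Feb 29, 1944 is in that span).
Dec 24, 1944 → Dec 24, 1945: 365 days.
Dec 24, 1945 → Dec 24, 1946: 365 days.
Dec 24, 1946 → Dec 24, 1947: 365 days.
Dec 24, 1947 → Dec 24, 1948: 366 days (Feb 29, 1948 is in that span).
Dec 24, 1948 → Dec 24, 1949: 365 days.
Dec 24, 1949 → Jan 24, 1950: 31 days (December has 31).
Jan 24, 1950 → Feb 24, 1950: 31 days (January has 31).
Feb 24, 1950 → Mar 24, 1950: 28 days (February has 28).
Mar 24, 1950 → Apr 24, 1950: 31 days (March has 31).
Apr 24, 1950 → May 24, 1950: 30 days (April has 30).
May 24, 1950 → Jun 24, 1950: 31 days (May has 31).
Jun 24, 1950 → Jul 24, 1950: 30 days (June has 30).
Jul 24, 1950 → Aug 24, 1950: 31 days (July has 31).
Aug 24, 1950 → Sep 24, 1950: 31 days (August has 31).
Sep 24, 1950 → Oct 24, 1950: 30 days (September has 30).
Oct 24, 1950 → Nov 24, 1950: 31 days (October has 31).
Nov 24, 1950 → Dec 21, 1950: 27 days.
Total: 6937 days.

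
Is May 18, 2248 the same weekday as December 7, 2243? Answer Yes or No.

From Dec 7, 2243 to May 18, 2248 is 1624 days.
1624 mod 7 = 0, so they are the same weekday.
(Dec 7, 2243 is a Thursday; May 18, 2248 is a Thursday.)

Yes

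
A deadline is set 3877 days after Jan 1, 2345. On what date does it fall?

August 14, 2355

+365 (one year) → Jan 1, 2346 (3512 left).
+365 (one year) → Jan 1, 2347 (3147 left).
+365 (one year) → Jan 1, 2348 (2782 left).
+366 (one year; includes Feb 29, 2348) → Jan 1, 2349 (2416 left).
+365 (one year) → Jan 1, 2350 (2051 left).
+365 (one year) → Jan 1, 2351 (1686 left).
+365 (one year) → Jan 1, 2352 (1321 left).
+366 (one year; includes Feb 29, 2352) → Jan 1, 2353 (955 left).
+365 (one year) → Jan 1, 2354 (590 left).
+365 (one year) → Jan 1, 2355 (225 left).
Jan has 31 days: +31 → Feb 1, 2355 (194 left).
Feb has 28 days: +28 → Mar 1, 2355 (166 left).
Mar has 31 days: +31 → Apr 1, 2355 (135 left).
Apr has 30 days: +30 → May 1, 2355 (105 left).
May has 31 days: +31 → Jun 1, 2355 (74 left).
Jun has 30 days: +30 → Jul 1, 2355 (44 left).
Jul has 31 days: +31 → Aug 1, 2355 (13 left).
+13 → Aug 14, 2355.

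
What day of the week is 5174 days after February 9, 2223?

Monday

First find the weekday of Feb 9, 2223. Doomsday rule: the anchor day for the 2200s is Friday. For year 23: 23÷12 = 1 r 11, and 11÷4 = 2, so 1+11+2 = 14.
Friday + 14 ≡ Friday — that's 2223's doomsday.
In February the doomsday date is Feb 28 (2223 is not a leap year).
Feb 9 is 19 days before Feb 28; 19 mod 7 = 5, so Friday − 5 = Sunday.
5174 mod 7 = 1, so 5174 days after a Sunday is Sunday + 1 = Monday.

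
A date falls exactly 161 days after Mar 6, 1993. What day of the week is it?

First find the weekday of Mar 6, 1993. Doomsday rule: the anchor day for the 1900s is Wednesday. For year 93: 93÷12 = 7 r 9, and 9÷4 = 2, so 7+9+2 = 18.
Wednesday + 18 ≡ Sunday — that's 1993's doomsday.
In March the doomsday date is Mar 14.
Mar 6 is 8 days before Mar 14; 8 mod 7 = 1, so Sunday − 1 = Saturday.
161 mod 7 = 0, so 161 days after a Saturday is Saturday + 0 = Saturday.

Saturday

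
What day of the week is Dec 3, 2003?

Wednesday

Doomsday rule: the anchor day for the 2000s is Tuesday. For year 03: 3÷12 = 0 r 3, and 3÷4 = 0, so 0+3+0 = 3.
Tuesday + 3 ≡ Friday — that's 2003's doomsday.
In December the doomsday date is Dec 12.
Dec 3 is 9 days before Dec 12; 9 mod 7 = 2, so Friday − 2 = Wednesday.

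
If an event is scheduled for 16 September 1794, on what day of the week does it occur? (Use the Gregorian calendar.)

Tuesday

Doomsday rule: the anchor day for the 1700s is Sunday. For year 94: 94÷12 = 7 r 10, and 10÷4 = 2, so 7+10+2 = 19.
Sunday + 19 ≡ Friday — that's 1794's doomsday.
In September the doomsday date is Sep 5.
Sep 16 is 11 days after Sep 5; 11 mod 7 = 4, so Friday + 4 = Tuesday.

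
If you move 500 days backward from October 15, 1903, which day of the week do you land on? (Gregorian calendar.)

First find the weekday of Oct 15, 1903. Doomsday rule: the anchor day for the 1900s is Wednesday. For year 03: 3÷12 = 0 r 3, and 3÷4 = 0, so 0+3+0 = 3.
Wednesday + 3 ≡ Saturday — that's 1903's doomsday.
In October the doomsday date is Oct 10.
Oct 15 is 5 days after Oct 10; 5 mod 7 = 5, so Saturday + 5 = Thursday.
500 mod 7 = 3, so 500 days before a Thursday is Thursday − 3 = Monday.

Monday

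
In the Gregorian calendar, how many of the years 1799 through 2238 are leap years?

Multiples of 4 in [1799,2238]: 110.
Of those, multiples of 100: 5 (not leap unless ÷400).
Multiples of 400: 1.
Leap years = 110 − 5 + 1 = 106.

106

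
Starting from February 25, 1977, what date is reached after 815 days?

+365 (one year) → Feb 25, 1978 (450 left).
+365 (one year) → Feb 25, 1979 (85 left).
Feb has 28 days: +4 → Mar 1, 1979 (81 left).
Mar has 31 days: +31 → Apr 1, 1979 (50 left).
Apr has 30 days: +30 → May 1, 1979 (20 left).
+20 → May 21, 1979.

May 21, 1979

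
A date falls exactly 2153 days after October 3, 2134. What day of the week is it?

First find the weekday of Oct 3, 2134. Doomsday rule: the anchor day for the 2100s is Sunday. For year 34: 34÷12 = 2 r 10, and 10÷4 = 2, so 2+10+2 = 14.
Sunday + 14 ≡ Sunday — that's 2134's doomsday.
In October the doomsday date is Oct 10.
Oct 3 is 7 days before Oct 10; 7 mod 7 = 0, so Sunday − 0 = Sunday.
2153 mod 7 = 4, so 2153 days after a Sunday is Sunday + 4 = Thursday.

Thursday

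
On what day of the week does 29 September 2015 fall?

Tuesday

Doomsday rule: the anchor day for the 2000s is Tuesday. For year 15: 15÷12 = 1 r 3, and 3÷4 = 0, so 1+3+0 = 4.
Tuesday + 4 ≡ Saturday — that's 2015's doomsday.
In September the doomsday date is Sep 5.
Sep 29 is 24 days after Sep 5; 24 mod 7 = 3, so Saturday + 3 = Tuesday.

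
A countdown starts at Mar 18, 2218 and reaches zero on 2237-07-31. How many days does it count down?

Mar 18, 2218 → Mar 18, 2219: 365 days.
Mar 18, 2219 → Mar 18, 2220: 366 days (Feb 29, 2220 is in that span).
Mar 18, 2220 → Mar 18, 2221: 365 days.
Mar 18, 2221 → Mar 18, 2222: 365 days.
Mar 18, 2222 → Mar 18, 2223: 365 days.
Mar 18, 2223 → Mar 18, 2224: 366 days (Feb 29, 2224 is in that span).
Mar 18, 2224 → Mar 18, 2225: 365 days.
Mar 18, 2225 → Mar 18, 2226: 365 days.
Mar 18, 2226 → Mar 18, 2227: 365 days.
Mar 18, 2227 → Mar 18, 2228: 366 days (Feb 29, 2228 is in that span).
Mar 18, 2228 → Mar 18, 2229: 365 days.
Mar 18, 2229 → Mar 18, 2230: 365 days.
Mar 18, 2230 → Mar 18, 2231: 365 days.
Mar 18, 2231 → Mar 18, 2232: 366 days (Feb 29, 2232 is in that span).
Mar 18, 2232 → Mar 18, 2233: 365 days.
Mar 18, 2233 → Mar 18, 2234: 365 days.
Mar 18, 2234 → Mar 18, 2235: 365 days.
Mar 18, 2235 → Mar 18, 2236: 366 days (Feb 29, 2236 is in that span).
Mar 18, 2236 → Mar 18, 2237: 365 days.
Mar 18, 2237 → Apr 18, 2237: 31 days (March has 31).
Apr 18, 2237 → May 18, 2237: 30 days (April has 30).
May 18, 2237 → Jun 18, 2237: 31 days (May has 31).
Jun 18, 2237 → Jul 18, 2237: 30 days (June has 30).
Jul 18, 2237 → Jul 31, 2237: 13 days.
Total: 7075 days.

7075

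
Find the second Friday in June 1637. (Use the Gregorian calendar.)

June 1, 1637 is a Monday.
The first Friday is therefore June 5 (4 days later).
The second Friday is 5 + 1×7 = June 12.

June 12, 1637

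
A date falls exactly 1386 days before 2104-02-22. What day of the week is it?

Feb 22, 2104 is a Friday.
1386 mod 7 = 0, so 1386 days before a Friday is Friday − 0 = Friday.

Friday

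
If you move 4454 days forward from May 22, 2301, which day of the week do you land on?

May 22, 2301 is a Wednesday.
4454 mod 7 = 2, so 4454 days after a Wednesday is Wednesday + 2 = Friday.

Friday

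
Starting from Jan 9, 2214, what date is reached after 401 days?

February 14, 2215

+365 (one year) → Jan 9, 2215 (36 left).
Jan has 31 days: +23 → Feb 1, 2215 (13 left).
+13 → Feb 14, 2215.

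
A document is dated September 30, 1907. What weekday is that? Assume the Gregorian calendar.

January 1, 1907 is a Tuesday.
Jan 1, 1907 → Feb 1, 1907: 31 days (January has 31).
Feb 1, 1907 → Mar 1, 1907: 28 days (February has 28).
Mar 1, 1907 → Apr 1, 1907: 31 days (March has 31).
Apr 1, 1907 → May 1, 1907: 30 days (April has 30).
May 1, 1907 → Jun 1, 1907: 31 days (May has 31).
Jun 1, 1907 → Jul 1, 1907: 30 days (June has 30).
Jul 1, 1907 → Aug 1, 1907: 31 days (July has 31).
Aug 1, 1907 → Sep 1, 1907: 31 days (August has 31).
Sep 1, 1907 → Sep 30, 1907: 29 days.
Total: 272 days.
272 mod 7 = 6, so Tuesday + 6 = Monday.

Monday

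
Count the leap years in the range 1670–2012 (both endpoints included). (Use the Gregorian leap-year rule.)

Multiples of 4 in [1670,2012]: 86.
Of those, multiples of 100: 4 (not leap unless ÷400).
Multiples of 400: 1.
Leap years = 86 − 4 + 1 = 83.

83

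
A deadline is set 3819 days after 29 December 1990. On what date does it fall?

June 13, 2001

+365 (one year) → Dec 29, 1991 (3454 left).
+366 (one year; includes Feb 29, 1992) → Dec 29, 1992 (3088 left).
+365 (one year) → Dec 29, 1993 (2723 left).
+365 (one year) → Dec 29, 1994 (2358 left).
+365 (one year) → Dec 29, 1995 (1993 left).
+366 (one year; includes Feb 29, 1996) → Dec 29, 1996 (1627 left).
+365 (one year) → Dec 29, 1997 (1262 left).
+365 (one year) → Dec 29, 1998 (897 left).
+365 (one year) → Dec 29, 1999 (532 left).
+366 (one year; includes Feb 29, 2000) → Dec 29, 2000 (166 left).
Dec has 31 days: +3 → Jan 1, 2001 (163 left).
Jan has 31 days: +31 → Feb 1, 2001 (132 left).
Feb has 28 days: +28 → Mar 1, 2001 (104 left).
Mar has 31 days: +31 → Apr 1, 2001 (73 left).
Apr has 30 days: +30 → May 1, 2001 (43 left).
May has 31 days: +31 → Jun 1, 2001 (12 left).
+12 → Jun 13, 2001.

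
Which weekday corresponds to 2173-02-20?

Saturday

Doomsday rule: the anchor day for the 2100s is Sunday. For year 73: 73÷12 = 6 r 1, and 1÷4 = 0, so 6+1+0 = 7.
Sunday + 7 ≡ Sunday — that's 2173's doomsday.
In February the doomsday date is Feb 28 (2173 is not a leap year).
Feb 20 is 8 days before Feb 28; 8 mod 7 = 1, so Sunday − 1 = Saturday.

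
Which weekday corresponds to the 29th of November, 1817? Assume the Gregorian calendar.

Saturday

Doomsday rule: the anchor day for the 1800s is Friday. For year 17: 17÷12 = 1 r 5, and 5÷4 = 1, so 1+5+1 = 7.
Friday + 7 ≡ Friday — that's 1817's doomsday.
In November the doomsday date is Nov 7.
Nov 29 is 22 days after Nov 7; 22 mod 7 = 1, so Friday + 1 = Saturday.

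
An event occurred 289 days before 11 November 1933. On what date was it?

January 26, 1933

−11 → Oct 31, 1933 (end of Oct, 31 days; 278 left).
−31 → Sep 30, 1933 (end of Sep, 30 days; 247 left).
−30 → Aug 31, 1933 (end of Aug, 31 days; 217 left).
−31 → Jul 31, 1933 (end of Jul, 31 days; 186 left).
−31 → Jun 30, 1933 (end of Jun, 30 days; 155 left).
−30 → May 31, 1933 (end of May, 31 days; 125 left).
−31 → Apr 30, 1933 (end of Apr, 30 days; 94 left).
−30 → Mar 31, 1933 (end of Mar, 31 days; 64 left).
−31 → Feb 28, 1933 (end of Feb, 28 days; 33 left).
−28 → Jan 31, 1933 (end of Jan, 31 days; 5 left).
−5 → Jan 26, 1933.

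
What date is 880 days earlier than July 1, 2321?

−365 (one year) → Jul 1, 2320 (515 left).
−366 (one year; includes Feb 29, 2320) → Jul 1, 2319 (149 left).
−1 → Jun 30, 2319 (end of Jun, 30 days; 148 left).
−30 → May 31, 2319 (end of May, 31 days; 118 left).
−31 → Apr 30, 2319 (end of Apr, 30 days; 87 left).
−30 → Mar 31, 2319 (end of Mar, 31 days; 57 left).
−31 → Feb 28, 2319 (end of Feb, 28 days; 26 left).
−26 → Feb 2, 2319.

February 2, 2319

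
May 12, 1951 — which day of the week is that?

Saturday

January 1, 1951 is a Monday.
Jan 1, 1951 → Feb 1, 1951: 31 days (January has 31).
Feb 1, 1951 → Mar 1, 1951: 28 days (February has 28).
Mar 1, 1951 → Apr 1, 1951: 31 days (March has 31).
Apr 1, 1951 → May 1, 1951: 30 days (April has 30).
May 1, 1951 → May 12, 1951: 11 days.
Total: 131 days.
131 mod 7 = 5, so Monday + 5 = Saturday.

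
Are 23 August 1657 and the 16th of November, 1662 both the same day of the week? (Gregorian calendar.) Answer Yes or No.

From Aug 23, 1657 to Nov 16, 1662 is 1911 days.
1911 mod 7 = 0, so they are the same weekday.
(Aug 23, 1657 is a Thursday; Nov 16, 1662 is a Thursday.)

Yes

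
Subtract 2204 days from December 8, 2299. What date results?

−365 (one year) → Dec 8, 2298 (1839 left).
−365 (one year) → Dec 8, 2297 (1474 left).
−365 (one year) → Dec 8, 2296 (1109 left).
−366 (one year; includes Feb 29, 2296) → Dec 8, 2295 (743 left).
−365 (one year) → Dec 8, 2294 (378 left).
−8 → Nov 30, 2294 (end of Nov, 30 days; 370 left).
−30 → Oct 31, 2294 (end of Oct, 31 days; 340 left).
−31 → Sep 30, 2294 (end of Sep, 30 days; 309 left).
−30 → Aug 31, 2294 (end of Aug, 31 days; 279 left).
−31 → Jul 31, 2294 (end of Jul, 31 days; 248 left).
−31 → Jun 30, 2294 (end of Jun, 30 days; 217 left).
−30 → May 31, 2294 (end of May, 31 days; 187 left).
−31 → Apr 30, 2294 (end of Apr, 30 days; 156 left).
−30 → Mar 31, 2294 (end of Mar, 31 days; 126 left).
−31 → Feb 28, 2294 (end of Feb, 28 days; 95 left).
−28 → Jan 31, 2294 (end of Jan, 31 days; 67 left).
−31 → Dec 31, 2293 (end of Dec, 31 days; 36 left).
−31 → Nov 30, 2293 (end of Nov, 30 days; 5 left).
−5 → Nov 25, 2293.

November 25, 2293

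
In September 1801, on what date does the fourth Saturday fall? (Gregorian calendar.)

September 1, 1801 is a Tuesday.
The first Saturday is therefore September 5 (4 days later).
The fourth Saturday is 5 + 3×7 = September 26.

September 26, 1801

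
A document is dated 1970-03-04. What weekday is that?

January 1, 1970 is a Thursday.
Jan 1, 1970 → Feb 1, 1970: 31 days (January has 31).
Feb 1, 1970 → Mar 1, 1970: 28 days (February has 28).
Mar 1, 1970 → Mar 4, 1970: 3 days.
Total: 62 days.
62 mod 7 = 6, so Thursday + 6 = Wednesday.

Wednesday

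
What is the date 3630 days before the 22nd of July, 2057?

−365 (one year) → Jul 22, 2056 (3265 left).
−366 (one year; includes Feb 29, 2056) → Jul 22, 2055 (2899 left).
−365 (one year) → Jul 22, 2054 (2534 left).
−365 (one year) → Jul 22, 2053 (2169 left).
−365 (one year) → Jul 22, 2052 (1804 left).
−366 (one year; includes Feb 29, 2052) → Jul 22, 2051 (1438 left).
−365 (one year) → Jul 22, 2050 (1073 left).
−365 (one year) → Jul 22, 2049 (708 left).
−365 (one year) → Jul 22, 2048 (343 left).
−22 → Jun 30, 2048 (end of Jun, 30 days; 321 left).
−30 → May 31, 2048 (end of May, 31 days; 291 left).
−31 → Apr 30, 2048 (end of Apr, 30 days; 260 left).
−30 → Mar 31, 2048 (end of Mar, 31 days; 230 left).
−31 → Feb 29, 2048 (end of Feb, 29 days; 199 left).
−29 → Jan 31, 2048 (end of Jan, 31 days; 170 left).
−31 → Dec 31, 2047 (end of Dec, 31 days; 139 left).
−31 → Nov 30, 2047 (end of Nov, 30 days; 108 left).
−30 → Oct 31, 2047 (end of Oct, 31 days; 78 left).
−31 → Sep 30, 2047 (end of Sep, 30 days; 47 left).
−30 → Aug 31, 2047 (end of Aug, 31 days; 17 left).
−17 → Aug 14, 2047.

August 14, 2047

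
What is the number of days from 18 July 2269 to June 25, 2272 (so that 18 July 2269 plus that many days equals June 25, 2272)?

1073

Jul 18, 2269 → Jul 18, 2270: 365 days.
Jul 18, 2270 → Jul 18, 2271: 365 days.
Jul 18, 2271 → Aug 18, 2271: 31 days (July has 31).
Aug 18, 2271 → Sep 18, 2271: 31 days (August has 31).
Sep 18, 2271 → Oct 18, 2271: 30 days (September has 30).
Oct 18, 2271 → Nov 18, 2271: 31 days (October has 31).
Nov 18, 2271 → Dec 18, 2271: 30 days (November has 30).
Dec 18, 2271 → Jan 18, 2272: 31 days (December has 31).
Jan 18, 2272 → Feb 18, 2272: 31 days (January has 31).
Feb 18, 2272 → Mar 18, 2272: 29 days (February has 29).
Mar 18, 2272 → Apr 18, 2272: 31 days (March has 31).
Apr 18, 2272 → May 18, 2272: 30 days (April has 30).
May 18, 2272 → Jun 18, 2272: 31 days (May has 31).
Jun 18, 2272 → Jun 25, 2272: 7 days.
Total: 1073 days.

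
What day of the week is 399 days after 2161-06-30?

Tuesday

First find the weekday of Jun 30, 2161. Doomsday rule: the anchor day for the 2100s is Sunday. For year 61: 61÷12 = 5 r 1, and 1÷4 = 0, so 5+1+0 = 6.
Sunday + 6 ≡ Saturday — that's 2161's doomsday.
In June the doomsday date is Jun 6.
Jun 30 is 24 days after Jun 6; 24 mod 7 = 3, so Saturday + 3 = Tuesday.
399 mod 7 = 0, so 399 days after a Tuesday is Tuesday + 0 = Tuesday.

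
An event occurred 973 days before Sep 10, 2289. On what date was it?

January 11, 2287

−365 (one year) → Sep 10, 2288 (608 left).
−366 (one year; includes Feb 29, 2288) → Sep 10, 2287 (242 left).
−10 → Aug 31, 2287 (end of Aug, 31 days; 232 left).
−31 → Jul 31, 2287 (end of Jul, 31 days; 201 left).
−31 → Jun 30, 2287 (end of Jun, 30 days; 170 left).
−30 → May 31, 2287 (end of May, 31 days; 140 left).
−31 → Apr 30, 2287 (end of Apr, 30 days; 109 left).
−30 → Mar 31, 2287 (end of Mar, 31 days; 79 left).
−31 → Feb 28, 2287 (end of Feb, 28 days; 48 left).
−28 → Jan 31, 2287 (end of Jan, 31 days; 20 left).
−20 → Jan 11, 2287.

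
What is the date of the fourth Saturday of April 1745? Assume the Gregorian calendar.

April 1, 1745 is a Thursday.
The first Saturday is therefore April 3 (2 days later).
The fourth Saturday is 3 + 3×7 = April 24.

April 24, 1745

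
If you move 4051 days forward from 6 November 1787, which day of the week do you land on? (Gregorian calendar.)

Sunday

First find the weekday of Nov 6, 1787. Doomsday rule: the anchor day for the 1700s is Sunday. For year 87: 87÷12 = 7 r 3, and 3÷4 = 0, so 7+3+0 = 10.
Sunday + 10 ≡ Wednesday — that's 1787's doomsday.
In November the doomsday date is Nov 7.
Nov 6 is 1 day before Nov 7; 1 mod 7 = 1, so Wednesday − 1 = Tuesday.
4051 mod 7 = 5, so 4051 days after a Tuesday is Tuesday + 5 = Sunday.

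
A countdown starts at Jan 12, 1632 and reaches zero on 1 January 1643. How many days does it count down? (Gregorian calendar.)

4007

Jan 12, 1632 → Jan 12, 1633: 366 days (Feb 29, 1632 is in that span).
Jan 12, 1633 → Jan 12, 1634: 365 days.
Jan 12, 1634 → Jan 12, 1635: 365 days.
Jan 12, 1635 → Jan 12, 1636: 365 days.
Jan 12, 1636 → Jan 12, 1637: 366 days (Feb 29, 1636 is in that span).
Jan 12, 1637 → Jan 12, 1638: 365 days.
Jan 12, 1638 → Jan 12, 1639: 365 days.
Jan 12, 1639 → Jan 12, 1640: 365 days.
Jan 12, 1640 → Jan 12, 1641: 366 days (Feb 29, 1640 is in that span).
Jan 12, 1641 → Jan 12, 1642: 365 days.
Jan 12, 1642 → Feb 12, 1642: 31 days (January has 31).
Feb 12, 1642 → Mar 12, 1642: 28 days (February has 28).
Mar 12, 1642 → Apr 12, 1642: 31 days (March has 31).
Apr 12, 1642 → May 12, 1642: 30 days (April has 30).
May 12, 1642 → Jun 12, 1642: 31 days (May has 31).
Jun 12, 1642 → Jul 12, 1642: 30 days (June has 30).
Jul 12, 1642 → Aug 12, 1642: 31 days (July has 31).
Aug 12, 1642 → Sep 12, 1642: 31 days (August has 31).
Sep 12, 1642 → Oct 12, 1642: 30 days (September has 30).
Oct 12, 1642 → Nov 12, 1642: 31 days (October has 31).
Nov 12, 1642 → Dec 12, 1642: 30 days (November has 30).
Dec 12, 1642 → Jan 1, 1643: 20 days.
Total: 4007 days.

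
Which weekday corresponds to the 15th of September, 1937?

Wednesday

Doomsday rule: the anchor day for the 1900s is Wednesday. For year 37: 37÷12 = 3 r 1, and 1÷4 = 0, so 3+1+0 = 4.
Wednesday + 4 ≡ Sunday — that's 1937's doomsday.
In September the doomsday date is Sep 5.
Sep 15 is 10 days after Sep 5; 10 mod 7 = 3, so Sunday + 3 = Wednesday.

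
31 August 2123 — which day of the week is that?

Tuesday

Doomsday rule: the anchor day for the 2100s is Sunday. For year 23: 23÷12 = 1 r 11, and 11÷4 = 2, so 1+11+2 = 14.
Sunday + 14 ≡ Sunday — that's 2123's doomsday.
In August the doomsday date is Aug 8.
Aug 31 is 23 days after Aug 8; 23 mod 7 = 2, so Sunday + 2 = Tuesday.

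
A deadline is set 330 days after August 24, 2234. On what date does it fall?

Aug has 31 days: +8 → Sep 1, 2234 (322 left).
Sep has 30 days: +30 → Oct 1, 2234 (292 left).
Oct has 31 days: +31 → Nov 1, 2234 (261 left).
Nov has 30 days: +30 → Dec 1, 2234 (231 left).
Dec has 31 days: +31 → Jan 1, 2235 (200 left).
Jan has 31 days: +31 → Feb 1, 2235 (169 left).
Feb has 28 days: +28 → Mar 1, 2235 (141 left).
Mar has 31 days: +31 → Apr 1, 2235 (110 left).
Apr has 30 days: +30 → May 1, 2235 (80 left).
May has 31 days: +31 → Jun 1, 2235 (49 left).
Jun has 30 days: +30 → Jul 1, 2235 (19 left).
+19 → Jul 20, 2235.

July 20, 2235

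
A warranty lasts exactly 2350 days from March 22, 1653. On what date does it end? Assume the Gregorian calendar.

August 28, 1659

+365 (one year) → Mar 22, 1654 (1985 left).
+365 (one year) → Mar 22, 1655 (1620 left).
+366 (one year; includes Feb 29, 1656) → Mar 22, 1656 (1254 left).
+365 (one year) → Mar 22, 1657 (889 left).
+365 (one year) → Mar 22, 1658 (524 left).
+365 (one year) → Mar 22, 1659 (159 left).
Mar has 31 days: +10 → Apr 1, 1659 (149 left).
Apr has 30 days: +30 → May 1, 1659 (119 left).
May has 31 days: +31 → Jun 1, 1659 (88 left).
Jun has 30 days: +30 → Jul 1, 1659 (58 left).
Jul has 31 days: +31 → Aug 1, 1659 (27 left).
+27 → Aug 28, 1659.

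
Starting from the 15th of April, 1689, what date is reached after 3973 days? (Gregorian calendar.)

March 2, 1700

+365 (one year) → Apr 15, 1690 (3608 left).
+365 (one year) → Apr 15, 1691 (3243 left).
+366 (one year; includes Feb 29, 1692) → Apr 15, 1692 (2877 left).
+365 (one year) → Apr 15, 1693 (2512 left).
+365 (one year) → Apr 15, 1694 (2147 left).
+365 (one year) → Apr 15, 1695 (1782 left).
+366 (one year; includes Feb 29, 1696) → Apr 15, 1696 (1416 left).
+365 (one year) → Apr 15, 1697 (1051 left).
+365 (one year) → Apr 15, 1698 (686 left).
+365 (one year) → Apr 15, 1699 (321 left).
Apr has 30 days: +16 → May 1, 1699 (305 left).
May has 31 days: +31 → Jun 1, 1699 (274 left).
Jun has 30 days: +30 → Jul 1, 1699 (244 left).
Jul has 31 days: +31 → Aug 1, 1699 (213 left).
Aug has 31 days: +31 → Sep 1, 1699 (182 left).
Sep has 30 days: +30 → Oct 1, 1699 (152 left).
Oct has 31 days: +31 → Nov 1, 1699 (121 left).
Nov has 30 days: +30 → Dec 1, 1699 (91 left).
Dec has 31 days: +31 → Jan 1, 1700 (60 left).
Jan has 31 days: +31 → Feb 1, 1700 (29 left).
Feb has 28 days: +28 → Mar 1, 1700 (1 left).
+1 → Mar 2, 1700.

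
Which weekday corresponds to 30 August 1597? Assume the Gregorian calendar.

Doomsday rule: the anchor day for the 1500s is Wednesday. For year 97: 97÷12 = 8 r 1, and 1÷4 = 0, so 8+1+0 = 9.
Wednesday + 9 ≡ Friday — that's 1597's doomsday.
In August the doomsday date is Aug 8.
Aug 30 is 22 days after Aug 8; 22 mod 7 = 1, so Friday + 1 = Saturday.

Saturday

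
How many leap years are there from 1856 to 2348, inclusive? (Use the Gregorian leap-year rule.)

120

Multiples of 4 in [1856,2348]: 124.
Of those, multiples of 100: 5 (not leap unless ÷400).
Multiples of 400: 1.
Leap years = 124 − 5 + 1 = 120.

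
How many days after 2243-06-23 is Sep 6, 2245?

806

Jun 23, 2243 → Jun 23, 2244: 366 days (Feb 29, 2244 is in that span).
Jun 23, 2244 → Jun 23, 2245: 365 days.
Jun 23, 2245 → Jul 23, 2245: 30 days (June has 30).
Jul 23, 2245 → Aug 23, 2245: 31 days (July has 31).
Aug 23, 2245 → Sep 6, 2245: 14 days.
Total: 806 days.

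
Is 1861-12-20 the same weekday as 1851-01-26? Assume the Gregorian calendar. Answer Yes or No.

No

From Jan 26, 1851 to Dec 20, 1861 is 3981 days.
3981 mod 7 = 5, so they are different weekdays.
(Jan 26, 1851 is a Sunday; Dec 20, 1861 is a Friday.)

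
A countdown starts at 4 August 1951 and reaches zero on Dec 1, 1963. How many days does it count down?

Aug 4, 1951 → Aug 4, 1952: 366 days (Feb 29, 1952 is in that span).
Aug 4, 1952 → Aug 4, 1953: 365 days.
Aug 4, 1953 → Aug 4, 1954: 365 days.
Aug 4, 1954 → Aug 4, 1955: 365 days.
Aug 4, 1955 → Aug 4, 1956: 366 days (Feb 29, 1956 is in that span).
Aug 4, 1956 → Aug 4, 1957: 365 days.
Aug 4, 1957 → Aug 4, 1958: 365 days.
Aug 4, 1958 → Aug 4, 1959: 365 days.
Aug 4, 1959 → Aug 4, 1960: 366 days (Feb 29, 1960 is in that span).
Aug 4, 1960 → Aug 4, 1961: 365 days.
Aug 4, 1961 → Aug 4, 1962: 365 days.
Aug 4, 1962 → Aug 4, 1963: 365 days.
Aug 4, 1963 → Sep 4, 1963: 31 days (August has 31).
Sep 4, 1963 → Oct 4, 1963: 30 days (September has 30).
Oct 4, 1963 → Nov 4, 1963: 31 days (October has 31).
Nov 4, 1963 → Dec 1, 1963: 27 days.
Total: 4502 days.

4502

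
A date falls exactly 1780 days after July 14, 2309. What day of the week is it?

Friday

First find the weekday of Jul 14, 2309. Doomsday rule: the anchor day for the 2300s is Wednesday. For year 09: 9÷12 = 0 r 9, and 9÷4 = 2, so 0+9+2 = 11.
Wednesday + 11 ≡ Sunday — that's 2309's doomsday.
In July the doomsday date is Jul 11.
Jul 14 is 3 days after Jul 11; 3 mod 7 = 3, so Sunday + 3 = Wednesday.
1780 mod 7 = 2, so 1780 days after a Wednesday is Wednesday + 2 = Friday.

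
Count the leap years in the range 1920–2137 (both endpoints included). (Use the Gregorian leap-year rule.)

54

Multiples of 4 in [1920,2137]: 55.
Of those, multiples of 100: 2 (not leap unless ÷400).
Multiples of 400: 1.
Leap years = 55 − 2 + 1 = 54.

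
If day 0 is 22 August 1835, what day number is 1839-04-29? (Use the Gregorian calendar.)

1346

Aug 22, 1835 → Aug 22, 1836: 366 days (Feb 29, 1836 is in that span).
Aug 22, 1836 → Aug 22, 1837: 365 days.
Aug 22, 1837 → Aug 22, 1838: 365 days.
Aug 22, 1838 → Sep 22, 1838: 31 days (August has 31).
Sep 22, 1838 → Oct 22, 1838: 30 days (September has 30).
Oct 22, 1838 → Nov 22, 1838: 31 days (October has 31).
Nov 22, 1838 → Dec 22, 1838: 30 days (November has 30).
Dec 22, 1838 → Jan 22, 1839: 31 days (December has 31).
Jan 22, 1839 → Feb 22, 1839: 31 days (January has 31).
Feb 22, 1839 → Mar 22, 1839: 28 days (February has 28).
Mar 22, 1839 → Apr 22, 1839: 31 days (March has 31).
Apr 22, 1839 → Apr 29, 1839: 7 days.
Total: 1346 days.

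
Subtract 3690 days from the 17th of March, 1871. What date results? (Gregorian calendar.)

February 7, 1861

−365 (one year) → Mar 17, 1870 (3325 left).
−365 (one year) → Mar 17, 1869 (2960 left).
−365 (one year) → Mar 17, 1868 (2595 left).
−366 (one year; includes Feb 29, 1868) → Mar 17, 1867 (2229 left).
−365 (one year) → Mar 17, 1866 (1864 left).
−365 (one year) → Mar 17, 1865 (1499 left).
−365 (one year) → Mar 17, 1864 (1134 left).
−366 (one year; includes Feb 29, 1864) → Mar 17, 1863 (768 left).
−365 (one year) → Mar 17, 1862 (403 left).
−365 (one year) → Mar 17, 1861 (38 left).
−17 → Feb 28, 1861 (end of Feb, 28 days; 21 left).
−21 → Feb 7, 1861.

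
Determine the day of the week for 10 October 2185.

Monday

Doomsday rule: the anchor day for the 2100s is Sunday. For year 85: 85÷12 = 7 r 1, and 1÷4 = 0, so 7+1+0 = 8.
Sunday + 8 ≡ Monday — that's 2185's doomsday.
In October the doomsday date is Oct 10.
Oct 10 is the doomsday itself: Monday.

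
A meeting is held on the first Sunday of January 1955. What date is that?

January 2, 1955

January 1, 1955 is a Saturday.
The first Sunday is therefore January 2 (1 days later).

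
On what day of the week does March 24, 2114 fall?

January 1, 2114 is a Monday.
Jan 1, 2114 → Feb 1, 2114: 31 days (January has 31).
Feb 1, 2114 → Mar 1, 2114: 28 days (February has 28).
Mar 1, 2114 → Mar 24, 2114: 23 days.
Total: 82 days.
82 mod 7 = 5, so Monday + 5 = Saturday.

Saturday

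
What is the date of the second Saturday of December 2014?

December 13, 2014

December 1, 2014 is a Monday.
The first Saturday is therefore December 6 (5 days later).
The second Saturday is 6 + 1×7 = December 13.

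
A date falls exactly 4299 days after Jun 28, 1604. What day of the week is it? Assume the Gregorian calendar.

Jun 28, 1604 is a Monday.
4299 mod 7 = 1, so 4299 days after a Monday is Monday + 1 = Tuesday.

Tuesday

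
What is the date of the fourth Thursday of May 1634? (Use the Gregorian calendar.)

May 1, 1634 is a Monday.
The first Thursday is therefore May 4 (3 days later).
The fourth Thursday is 4 + 3×7 = May 25.

May 25, 1634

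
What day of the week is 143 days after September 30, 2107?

First find the weekday of Sep 30, 2107. Doomsday rule: the anchor day for the 2100s is Sunday. For year 07: 7÷12 = 0 r 7, and 7÷4 = 1, so 0+7+1 = 8.
Sunday + 8 ≡ Monday — that's 2107's doomsday.
In September the doomsday date is Sep 5.
Sep 30 is 25 days after Sep 5; 25 mod 7 = 4, so Monday + 4 = Friday.
143 mod 7 = 3, so 143 days after a Friday is Friday + 3 = Monday.

Monday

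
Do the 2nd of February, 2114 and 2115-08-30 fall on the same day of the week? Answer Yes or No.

Yes

From Feb 2, 2114 to Aug 30, 2115 is 574 days.
574 mod 7 = 0, so they are the same weekday.
(Feb 2, 2114 is a Friday; Aug 30, 2115 is a Friday.)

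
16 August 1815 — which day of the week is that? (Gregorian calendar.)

Doomsday rule: the anchor day for the 1800s is Friday. For year 15: 15÷12 = 1 r 3, and 3÷4 = 0, so 1+3+0 = 4.
Friday + 4 ≡ Tuesday — that's 1815's doomsday.
In August the doomsday date is Aug 8.
Aug 16 is 8 days after Aug 8; 8 mod 7 = 1, so Tuesday + 1 = Wednesday.

Wednesday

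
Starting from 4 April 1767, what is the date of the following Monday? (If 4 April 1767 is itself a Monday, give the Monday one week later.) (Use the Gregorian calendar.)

April 6, 1767

Apr 4, 1767 is a Saturday.
From Saturday to the next Monday is 2 days.
Apr 4, 1767 + 2 = Apr 6, 1767.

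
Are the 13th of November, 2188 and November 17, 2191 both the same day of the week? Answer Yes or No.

From Nov 13, 2188 to Nov 17, 2191 is 1099 days.
1099 mod 7 = 0, so they are the same weekday.
(Nov 13, 2188 is a Thursday; Nov 17, 2191 is a Thursday.)

Yes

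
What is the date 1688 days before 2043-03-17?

−365 (one year) → Mar 17, 2042 (1323 left).
−365 (one year) → Mar 17, 2041 (958 left).
−365 (one year) → Mar 17, 2040 (593 left).
−366 (one year; includes Feb 29, 2040) → Mar 17, 2039 (227 left).
−17 → Feb 28, 2039 (end of Feb, 28 days; 210 left).
−28 → Jan 31, 2039 (end of Jan, 31 days; 182 left).
−31 → Dec 31, 2038 (end of Dec, 31 days; 151 left).
−31 → Nov 30, 2038 (end of Nov, 30 days; 120 left).
−30 → Oct 31, 2038 (end of Oct, 31 days; 90 left).
−31 → Sep 30, 2038 (end of Sep, 30 days; 59 left).
−30 → Aug 31, 2038 (end of Aug, 31 days; 29 left).
−29 → Aug 2, 2038.

August 2, 2038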